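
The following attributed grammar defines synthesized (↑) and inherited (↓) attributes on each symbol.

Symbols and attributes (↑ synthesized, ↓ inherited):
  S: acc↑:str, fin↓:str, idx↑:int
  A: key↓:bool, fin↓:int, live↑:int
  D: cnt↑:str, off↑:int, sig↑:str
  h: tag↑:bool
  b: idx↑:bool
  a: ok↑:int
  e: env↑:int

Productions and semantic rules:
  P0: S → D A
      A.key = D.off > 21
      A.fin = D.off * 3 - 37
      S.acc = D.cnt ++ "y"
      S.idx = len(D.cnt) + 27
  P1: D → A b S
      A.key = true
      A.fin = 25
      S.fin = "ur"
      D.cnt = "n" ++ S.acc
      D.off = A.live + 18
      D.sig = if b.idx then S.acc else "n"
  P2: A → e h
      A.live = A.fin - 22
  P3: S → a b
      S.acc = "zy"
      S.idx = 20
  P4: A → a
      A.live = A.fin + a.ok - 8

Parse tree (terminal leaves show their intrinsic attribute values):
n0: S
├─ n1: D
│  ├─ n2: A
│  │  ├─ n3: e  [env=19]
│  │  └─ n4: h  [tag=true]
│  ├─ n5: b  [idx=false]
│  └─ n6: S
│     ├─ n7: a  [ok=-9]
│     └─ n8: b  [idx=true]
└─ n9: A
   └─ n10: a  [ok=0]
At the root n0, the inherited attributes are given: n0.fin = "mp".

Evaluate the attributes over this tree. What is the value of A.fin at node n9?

1. n0.fin = "mp"  [given at root]
2. n2.key = true  [true]
3. n2.fin = 25  [25]
4. n3.env = 19  [terminal]
5. n4.tag = true  [terminal]
6. n2.live = 3  [A.fin - 22]
7. n5.idx = false  [terminal]
8. n6.fin = "ur"  ["ur"]
9. n7.ok = -9  [terminal]
10. n8.idx = true  [terminal]
11. n6.acc = "zy"  ["zy"]
12. n6.idx = 20  [20]
13. n1.cnt = "nzy"  ["n" ++ S.acc]
14. n1.off = 21  [A.live + 18]
15. n1.sig = "n"  [if b.idx then S.acc else "n"]
16. n9.key = false  [D.off > 21]
17. n9.fin = 26  [D.off * 3 - 37]
18. n10.ok = 0  [terminal]
19. n9.live = 18  [A.fin + a.ok - 8]
20. n0.acc = "nzyy"  [D.cnt ++ "y"]
21. n0.idx = 30  [len(D.cnt) + 27]

26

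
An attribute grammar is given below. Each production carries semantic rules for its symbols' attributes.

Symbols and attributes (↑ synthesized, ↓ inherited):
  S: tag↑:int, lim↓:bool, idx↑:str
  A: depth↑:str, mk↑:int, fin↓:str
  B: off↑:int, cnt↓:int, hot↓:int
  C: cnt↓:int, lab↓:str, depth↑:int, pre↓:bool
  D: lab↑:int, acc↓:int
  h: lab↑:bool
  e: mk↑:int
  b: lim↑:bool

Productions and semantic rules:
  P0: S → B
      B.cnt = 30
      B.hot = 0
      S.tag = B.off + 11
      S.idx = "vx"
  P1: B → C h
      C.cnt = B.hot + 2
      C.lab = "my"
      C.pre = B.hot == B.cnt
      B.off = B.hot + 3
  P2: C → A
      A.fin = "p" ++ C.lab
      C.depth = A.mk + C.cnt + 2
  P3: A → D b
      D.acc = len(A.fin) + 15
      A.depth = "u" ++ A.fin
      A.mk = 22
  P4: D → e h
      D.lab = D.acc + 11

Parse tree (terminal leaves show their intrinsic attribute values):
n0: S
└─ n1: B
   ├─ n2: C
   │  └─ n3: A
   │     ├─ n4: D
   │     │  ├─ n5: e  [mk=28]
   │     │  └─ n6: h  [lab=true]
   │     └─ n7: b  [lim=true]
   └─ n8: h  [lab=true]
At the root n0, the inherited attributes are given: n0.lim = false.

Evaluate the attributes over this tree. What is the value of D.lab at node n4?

1. n0.lim = false  [given at root]
2. n1.cnt = 30  [30]
3. n1.hot = 0  [0]
4. n2.cnt = 2  [B.hot + 2]
5. n2.lab = "my"  ["my"]
6. n2.pre = false  [B.hot == B.cnt]
7. n3.fin = "pmy"  ["p" ++ C.lab]
8. n4.acc = 18  [len(A.fin) + 15]
9. n5.mk = 28  [terminal]
10. n6.lab = true  [terminal]
11. n4.lab = 29  [D.acc + 11]
12. n7.lim = true  [terminal]
13. n3.depth = "upmy"  ["u" ++ A.fin]
14. n3.mk = 22  [22]
15. n2.depth = 26  [A.mk + C.cnt + 2]
16. n8.lab = true  [terminal]
17. n1.off = 3  [B.hot + 3]
18. n0.tag = 14  [B.off + 11]
19. n0.idx = "vx"  ["vx"]

29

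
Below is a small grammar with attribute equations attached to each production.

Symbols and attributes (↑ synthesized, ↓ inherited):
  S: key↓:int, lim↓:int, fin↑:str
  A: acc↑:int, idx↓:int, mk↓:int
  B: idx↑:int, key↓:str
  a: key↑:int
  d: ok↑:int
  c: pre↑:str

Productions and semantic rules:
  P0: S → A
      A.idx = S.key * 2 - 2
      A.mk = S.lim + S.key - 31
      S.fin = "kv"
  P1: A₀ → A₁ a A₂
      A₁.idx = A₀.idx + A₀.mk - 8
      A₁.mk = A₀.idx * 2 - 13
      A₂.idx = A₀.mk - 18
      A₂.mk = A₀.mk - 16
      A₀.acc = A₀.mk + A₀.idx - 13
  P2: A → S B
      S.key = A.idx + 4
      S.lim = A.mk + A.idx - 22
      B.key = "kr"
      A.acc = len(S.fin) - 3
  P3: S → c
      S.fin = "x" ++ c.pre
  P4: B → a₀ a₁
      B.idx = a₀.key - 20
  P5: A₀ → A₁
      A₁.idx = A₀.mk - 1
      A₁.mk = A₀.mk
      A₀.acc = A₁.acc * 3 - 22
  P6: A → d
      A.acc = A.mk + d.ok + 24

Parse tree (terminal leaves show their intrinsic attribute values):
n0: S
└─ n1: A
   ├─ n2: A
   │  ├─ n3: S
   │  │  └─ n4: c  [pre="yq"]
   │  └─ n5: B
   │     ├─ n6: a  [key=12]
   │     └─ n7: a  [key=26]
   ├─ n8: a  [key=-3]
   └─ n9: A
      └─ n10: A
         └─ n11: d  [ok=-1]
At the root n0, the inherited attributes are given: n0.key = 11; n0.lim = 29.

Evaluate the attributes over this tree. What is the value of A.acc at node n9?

26

1. n0.key = 11  [given at root]
2. n0.lim = 29  [given at root]
3. n1.idx = 20  [S.key * 2 - 2]
4. n1.mk = 9  [S.lim + S.key - 31]
5. n2.idx = 21  [A₀.idx + A₀.mk - 8]
6. n2.mk = 27  [A₀.idx * 2 - 13]
7. n3.key = 25  [A.idx + 4]
8. n3.lim = 26  [A.mk + A.idx - 22]
9. n4.pre = "yq"  [terminal]
10. n3.fin = "xyq"  ["x" ++ c.pre]
11. n5.key = "kr"  ["kr"]
12. n6.key = 12  [terminal]
13. n7.key = 26  [terminal]
14. n5.idx = -8  [a₀.key - 20]
15. n2.acc = 0  [len(S.fin) - 3]
16. n8.key = -3  [terminal]
17. n9.idx = -9  [A₀.mk - 18]
18. n9.mk = -7  [A₀.mk - 16]
19. n10.idx = -8  [A₀.mk - 1]
20. n10.mk = -7  [A₀.mk]
21. n11.ok = -1  [terminal]
22. n10.acc = 16  [A.mk + d.ok + 24]
23. n9.acc = 26  [A₁.acc * 3 - 22]
24. n1.acc = 16  [A₀.mk + A₀.idx - 13]
25. n0.fin = "kv"  ["kv"]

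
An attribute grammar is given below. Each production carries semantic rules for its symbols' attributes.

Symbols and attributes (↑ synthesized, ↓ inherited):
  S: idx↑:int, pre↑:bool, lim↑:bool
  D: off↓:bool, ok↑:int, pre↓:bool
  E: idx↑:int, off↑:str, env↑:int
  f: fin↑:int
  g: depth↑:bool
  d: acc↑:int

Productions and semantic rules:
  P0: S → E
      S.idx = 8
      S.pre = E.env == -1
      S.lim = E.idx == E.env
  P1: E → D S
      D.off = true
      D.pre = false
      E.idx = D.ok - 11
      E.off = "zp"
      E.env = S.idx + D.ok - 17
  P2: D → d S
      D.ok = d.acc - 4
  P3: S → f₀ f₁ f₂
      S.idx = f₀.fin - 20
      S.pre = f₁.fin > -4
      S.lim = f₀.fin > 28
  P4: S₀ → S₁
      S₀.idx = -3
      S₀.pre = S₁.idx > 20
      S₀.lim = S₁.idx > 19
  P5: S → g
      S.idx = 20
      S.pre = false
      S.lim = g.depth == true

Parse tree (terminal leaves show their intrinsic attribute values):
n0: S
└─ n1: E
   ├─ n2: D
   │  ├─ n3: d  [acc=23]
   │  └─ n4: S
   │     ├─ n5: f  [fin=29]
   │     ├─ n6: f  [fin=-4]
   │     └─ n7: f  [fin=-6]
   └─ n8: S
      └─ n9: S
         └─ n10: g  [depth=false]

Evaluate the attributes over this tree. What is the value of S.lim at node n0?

1. n2.off = true  [true]
2. n2.pre = false  [false]
3. n3.acc = 23  [terminal]
4. n5.fin = 29  [terminal]
5. n6.fin = -4  [terminal]
6. n7.fin = -6  [terminal]
7. n4.idx = 9  [f₀.fin - 20]
8. n4.pre = false  [f₁.fin > -4]
9. n4.lim = true  [f₀.fin > 28]
10. n2.ok = 19  [d.acc - 4]
11. n10.depth = false  [terminal]
12. n9.idx = 20  [20]
13. n9.pre = false  [false]
14. n9.lim = false  [g.depth == true]
15. n8.idx = -3  [-3]
16. n8.pre = false  [S₁.idx > 20]
17. n8.lim = true  [S₁.idx > 19]
18. n1.idx = 8  [D.ok - 11]
19. n1.off = "zp"  ["zp"]
20. n1.env = -1  [S.idx + D.ok - 17]
21. n0.idx = 8  [8]
22. n0.pre = true  [E.env == -1]
23. n0.lim = false  [E.idx == E.env]

false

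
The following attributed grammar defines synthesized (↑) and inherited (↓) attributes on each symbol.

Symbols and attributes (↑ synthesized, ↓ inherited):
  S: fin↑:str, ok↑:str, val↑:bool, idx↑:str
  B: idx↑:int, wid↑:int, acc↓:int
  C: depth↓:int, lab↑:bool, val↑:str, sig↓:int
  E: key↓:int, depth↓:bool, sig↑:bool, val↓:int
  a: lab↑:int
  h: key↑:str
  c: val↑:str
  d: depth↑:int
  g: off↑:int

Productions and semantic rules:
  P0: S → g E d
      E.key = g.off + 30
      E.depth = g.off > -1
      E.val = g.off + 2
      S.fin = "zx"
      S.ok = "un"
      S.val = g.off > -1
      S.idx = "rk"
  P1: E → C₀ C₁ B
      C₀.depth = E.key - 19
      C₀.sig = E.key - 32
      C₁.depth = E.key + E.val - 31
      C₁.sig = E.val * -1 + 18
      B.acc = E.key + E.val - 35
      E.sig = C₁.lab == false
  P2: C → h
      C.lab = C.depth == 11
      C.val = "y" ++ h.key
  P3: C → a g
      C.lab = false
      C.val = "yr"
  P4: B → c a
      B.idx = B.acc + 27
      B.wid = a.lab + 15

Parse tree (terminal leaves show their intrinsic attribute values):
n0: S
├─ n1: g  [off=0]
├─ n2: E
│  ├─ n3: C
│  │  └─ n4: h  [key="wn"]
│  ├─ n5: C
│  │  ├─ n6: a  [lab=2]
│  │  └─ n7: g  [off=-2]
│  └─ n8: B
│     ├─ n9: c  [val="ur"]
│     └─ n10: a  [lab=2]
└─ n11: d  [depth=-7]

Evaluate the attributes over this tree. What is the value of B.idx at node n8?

24

1. n1.off = 0  [terminal]
2. n2.key = 30  [g.off + 30]
3. n2.depth = true  [g.off > -1]
4. n2.val = 2  [g.off + 2]
5. n3.depth = 11  [E.key - 19]
6. n3.sig = -2  [E.key - 32]
7. n4.key = "wn"  [terminal]
8. n3.lab = true  [C.depth == 11]
9. n3.val = "ywn"  ["y" ++ h.key]
10. n5.depth = 1  [E.key + E.val - 31]
11. n5.sig = 16  [E.val * -1 + 18]
12. n6.lab = 2  [terminal]
13. n7.off = -2  [terminal]
14. n5.lab = false  [false]
15. n5.val = "yr"  ["yr"]
16. n8.acc = -3  [E.key + E.val - 35]
17. n9.val = "ur"  [terminal]
18. n10.lab = 2  [terminal]
19. n8.idx = 24  [B.acc + 27]
20. n8.wid = 17  [a.lab + 15]
21. n2.sig = true  [C₁.lab == false]
22. n11.depth = -7  [terminal]
23. n0.fin = "zx"  ["zx"]
24. n0.ok = "un"  ["un"]
25. n0.val = true  [g.off > -1]
26. n0.idx = "rk"  ["rk"]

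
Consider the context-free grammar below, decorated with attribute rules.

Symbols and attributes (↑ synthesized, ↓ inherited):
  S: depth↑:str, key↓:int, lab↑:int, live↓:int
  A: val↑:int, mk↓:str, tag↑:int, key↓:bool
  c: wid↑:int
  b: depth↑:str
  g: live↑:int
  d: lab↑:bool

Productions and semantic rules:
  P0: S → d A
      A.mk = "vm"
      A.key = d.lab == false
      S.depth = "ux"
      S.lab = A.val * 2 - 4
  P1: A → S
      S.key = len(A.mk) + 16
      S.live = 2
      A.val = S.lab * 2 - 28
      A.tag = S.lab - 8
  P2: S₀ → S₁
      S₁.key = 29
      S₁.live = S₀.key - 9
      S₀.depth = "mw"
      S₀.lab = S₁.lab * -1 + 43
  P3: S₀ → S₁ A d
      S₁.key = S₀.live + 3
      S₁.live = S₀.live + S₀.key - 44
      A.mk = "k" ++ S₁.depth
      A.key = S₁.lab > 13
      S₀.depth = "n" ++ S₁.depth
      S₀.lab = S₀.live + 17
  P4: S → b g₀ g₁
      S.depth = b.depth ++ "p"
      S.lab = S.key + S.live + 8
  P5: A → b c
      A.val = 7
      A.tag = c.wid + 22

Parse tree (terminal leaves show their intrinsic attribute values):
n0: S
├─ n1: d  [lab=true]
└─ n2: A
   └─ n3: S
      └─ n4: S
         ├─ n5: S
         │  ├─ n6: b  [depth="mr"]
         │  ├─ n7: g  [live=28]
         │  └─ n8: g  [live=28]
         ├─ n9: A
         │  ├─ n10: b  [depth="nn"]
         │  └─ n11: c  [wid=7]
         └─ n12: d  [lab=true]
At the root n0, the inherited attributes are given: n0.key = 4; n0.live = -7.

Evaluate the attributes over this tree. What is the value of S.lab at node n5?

14

1. n0.key = 4  [given at root]
2. n0.live = -7  [given at root]
3. n1.lab = true  [terminal]
4. n2.mk = "vm"  ["vm"]
5. n2.key = false  [d.lab == false]
6. n3.key = 18  [len(A.mk) + 16]
7. n3.live = 2  [2]
8. n4.key = 29  [29]
9. n4.live = 9  [S₀.key - 9]
10. n5.key = 12  [S₀.live + 3]
11. n5.live = -6  [S₀.live + S₀.key - 44]
12. n6.depth = "mr"  [terminal]
13. n7.live = 28  [terminal]
14. n8.live = 28  [terminal]
15. n5.depth = "mrp"  [b.depth ++ "p"]
16. n5.lab = 14  [S.key + S.live + 8]
17. n9.mk = "kmrp"  ["k" ++ S₁.depth]
18. n9.key = true  [S₁.lab > 13]
19. n10.depth = "nn"  [terminal]
20. n11.wid = 7  [terminal]
21. n9.val = 7  [7]
22. n9.tag = 29  [c.wid + 22]
23. n12.lab = true  [terminal]
24. n4.depth = "nmrp"  ["n" ++ S₁.depth]
25. n4.lab = 26  [S₀.live + 17]
26. n3.depth = "mw"  ["mw"]
27. n3.lab = 17  [S₁.lab * -1 + 43]
28. n2.val = 6  [S.lab * 2 - 28]
29. n2.tag = 9  [S.lab - 8]
30. n0.depth = "ux"  ["ux"]
31. n0.lab = 8  [A.val * 2 - 4]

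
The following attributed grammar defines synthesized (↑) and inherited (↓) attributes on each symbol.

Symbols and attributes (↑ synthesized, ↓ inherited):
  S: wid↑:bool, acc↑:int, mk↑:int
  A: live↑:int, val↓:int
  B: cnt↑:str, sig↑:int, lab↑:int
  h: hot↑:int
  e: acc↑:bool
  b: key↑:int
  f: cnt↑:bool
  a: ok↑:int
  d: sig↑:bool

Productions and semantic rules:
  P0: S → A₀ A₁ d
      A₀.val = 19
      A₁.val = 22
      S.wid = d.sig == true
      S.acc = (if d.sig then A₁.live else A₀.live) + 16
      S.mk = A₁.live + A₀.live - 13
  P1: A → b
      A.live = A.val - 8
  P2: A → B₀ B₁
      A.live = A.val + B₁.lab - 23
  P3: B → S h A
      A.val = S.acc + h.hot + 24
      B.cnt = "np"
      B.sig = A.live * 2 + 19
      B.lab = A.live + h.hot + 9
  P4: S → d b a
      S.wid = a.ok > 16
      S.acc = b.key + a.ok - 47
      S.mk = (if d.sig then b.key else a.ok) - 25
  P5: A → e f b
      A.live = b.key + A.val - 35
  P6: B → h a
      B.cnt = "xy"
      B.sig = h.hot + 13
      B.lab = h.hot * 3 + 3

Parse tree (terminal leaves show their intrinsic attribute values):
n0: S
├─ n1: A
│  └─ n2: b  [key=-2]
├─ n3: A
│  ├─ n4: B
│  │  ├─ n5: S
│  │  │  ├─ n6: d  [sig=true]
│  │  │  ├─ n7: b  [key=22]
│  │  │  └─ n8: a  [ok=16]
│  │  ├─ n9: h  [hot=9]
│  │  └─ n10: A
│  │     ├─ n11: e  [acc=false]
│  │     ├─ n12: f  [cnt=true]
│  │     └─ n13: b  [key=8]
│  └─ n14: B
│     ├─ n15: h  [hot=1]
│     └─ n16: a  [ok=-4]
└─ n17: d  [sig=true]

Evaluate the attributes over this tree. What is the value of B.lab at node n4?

15

1. n1.val = 19  [19]
2. n2.key = -2  [terminal]
3. n1.live = 11  [A.val - 8]
4. n3.val = 22  [22]
5. n6.sig = true  [terminal]
6. n7.key = 22  [terminal]
7. n8.ok = 16  [terminal]
8. n5.wid = false  [a.ok > 16]
9. n5.acc = -9  [b.key + a.ok - 47]
10. n5.mk = -3  [(if d.sig then b.key else a.ok) - 25]
11. n9.hot = 9  [terminal]
12. n10.val = 24  [S.acc + h.hot + 24]
13. n11.acc = false  [terminal]
14. n12.cnt = true  [terminal]
15. n13.key = 8  [terminal]
16. n10.live = -3  [b.key + A.val - 35]
17. n4.cnt = "np"  ["np"]
18. n4.sig = 13  [A.live * 2 + 19]
19. n4.lab = 15  [A.live + h.hot + 9]
20. n15.hot = 1  [terminal]
21. n16.ok = -4  [terminal]
22. n14.cnt = "xy"  ["xy"]
23. n14.sig = 14  [h.hot + 13]
24. n14.lab = 6  [h.hot * 3 + 3]
25. n3.live = 5  [A.val + B₁.lab - 23]
26. n17.sig = true  [terminal]
27. n0.wid = true  [d.sig == true]
28. n0.acc = 21  [(if d.sig then A₁.live else A₀.live) + 16]
29. n0.mk = 3  [A₁.live + A₀.live - 13]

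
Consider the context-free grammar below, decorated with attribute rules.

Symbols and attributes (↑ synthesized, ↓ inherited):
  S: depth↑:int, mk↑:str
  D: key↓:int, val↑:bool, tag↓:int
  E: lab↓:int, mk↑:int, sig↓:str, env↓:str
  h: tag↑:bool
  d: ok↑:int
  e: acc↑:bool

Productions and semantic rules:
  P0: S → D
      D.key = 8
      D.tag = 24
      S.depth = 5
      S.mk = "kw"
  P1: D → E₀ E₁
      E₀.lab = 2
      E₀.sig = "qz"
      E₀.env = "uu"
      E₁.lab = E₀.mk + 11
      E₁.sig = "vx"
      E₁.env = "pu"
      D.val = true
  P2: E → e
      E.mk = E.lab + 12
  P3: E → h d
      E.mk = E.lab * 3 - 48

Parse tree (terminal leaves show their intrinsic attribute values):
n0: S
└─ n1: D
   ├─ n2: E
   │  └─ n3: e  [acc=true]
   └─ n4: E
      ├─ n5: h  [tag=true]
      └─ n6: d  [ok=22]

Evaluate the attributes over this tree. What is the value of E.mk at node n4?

1. n1.key = 8  [8]
2. n1.tag = 24  [24]
3. n2.lab = 2  [2]
4. n2.sig = "qz"  ["qz"]
5. n2.env = "uu"  ["uu"]
6. n3.acc = true  [terminal]
7. n2.mk = 14  [E.lab + 12]
8. n4.lab = 25  [E₀.mk + 11]
9. n4.sig = "vx"  ["vx"]
10. n4.env = "pu"  ["pu"]
11. n5.tag = true  [terminal]
12. n6.ok = 22  [terminal]
13. n4.mk = 27  [E.lab * 3 - 48]
14. n1.val = true  [true]
15. n0.depth = 5  [5]
16. n0.mk = "kw"  ["kw"]

27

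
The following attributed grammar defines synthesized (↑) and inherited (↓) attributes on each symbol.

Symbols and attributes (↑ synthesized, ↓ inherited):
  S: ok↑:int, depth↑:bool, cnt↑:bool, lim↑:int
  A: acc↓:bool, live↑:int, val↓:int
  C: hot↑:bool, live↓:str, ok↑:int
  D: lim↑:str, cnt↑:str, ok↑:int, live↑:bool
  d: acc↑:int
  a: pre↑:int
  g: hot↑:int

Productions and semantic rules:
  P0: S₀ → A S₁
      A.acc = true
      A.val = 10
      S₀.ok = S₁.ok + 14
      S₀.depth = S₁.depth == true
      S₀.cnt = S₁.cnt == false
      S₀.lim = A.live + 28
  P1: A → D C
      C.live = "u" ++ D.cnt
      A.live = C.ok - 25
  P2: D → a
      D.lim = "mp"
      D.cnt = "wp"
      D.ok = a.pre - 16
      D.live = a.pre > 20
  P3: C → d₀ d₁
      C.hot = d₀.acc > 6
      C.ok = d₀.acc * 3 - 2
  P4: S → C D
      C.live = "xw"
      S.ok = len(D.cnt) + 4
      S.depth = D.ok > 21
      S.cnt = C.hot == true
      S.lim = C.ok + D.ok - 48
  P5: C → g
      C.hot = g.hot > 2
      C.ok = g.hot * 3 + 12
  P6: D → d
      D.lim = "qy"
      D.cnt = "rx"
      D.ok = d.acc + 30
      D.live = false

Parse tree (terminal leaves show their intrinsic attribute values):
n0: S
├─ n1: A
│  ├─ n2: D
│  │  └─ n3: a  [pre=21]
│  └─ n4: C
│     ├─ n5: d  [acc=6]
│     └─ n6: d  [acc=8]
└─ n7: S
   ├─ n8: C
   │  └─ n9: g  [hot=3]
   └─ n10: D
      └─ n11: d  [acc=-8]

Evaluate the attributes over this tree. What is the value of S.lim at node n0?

1. n1.acc = true  [true]
2. n1.val = 10  [10]
3. n3.pre = 21  [terminal]
4. n2.lim = "mp"  ["mp"]
5. n2.cnt = "wp"  ["wp"]
6. n2.ok = 5  [a.pre - 16]
7. n2.live = true  [a.pre > 20]
8. n4.live = "uwp"  ["u" ++ D.cnt]
9. n5.acc = 6  [terminal]
10. n6.acc = 8  [terminal]
11. n4.hot = false  [d₀.acc > 6]
12. n4.ok = 16  [d₀.acc * 3 - 2]
13. n1.live = -9  [C.ok - 25]
14. n8.live = "xw"  ["xw"]
15. n9.hot = 3  [terminal]
16. n8.hot = true  [g.hot > 2]
17. n8.ok = 21  [g.hot * 3 + 12]
18. n11.acc = -8  [terminal]
19. n10.lim = "qy"  ["qy"]
20. n10.cnt = "rx"  ["rx"]
21. n10.ok = 22  [d.acc + 30]
22. n10.live = false  [false]
23. n7.ok = 6  [len(D.cnt) + 4]
24. n7.depth = true  [D.ok > 21]
25. n7.cnt = true  [C.hot == true]
26. n7.lim = -5  [C.ok + D.ok - 48]
27. n0.ok = 20  [S₁.ok + 14]
28. n0.depth = true  [S₁.depth == true]
29. n0.cnt = false  [S₁.cnt == false]
30. n0.lim = 19  [A.live + 28]

19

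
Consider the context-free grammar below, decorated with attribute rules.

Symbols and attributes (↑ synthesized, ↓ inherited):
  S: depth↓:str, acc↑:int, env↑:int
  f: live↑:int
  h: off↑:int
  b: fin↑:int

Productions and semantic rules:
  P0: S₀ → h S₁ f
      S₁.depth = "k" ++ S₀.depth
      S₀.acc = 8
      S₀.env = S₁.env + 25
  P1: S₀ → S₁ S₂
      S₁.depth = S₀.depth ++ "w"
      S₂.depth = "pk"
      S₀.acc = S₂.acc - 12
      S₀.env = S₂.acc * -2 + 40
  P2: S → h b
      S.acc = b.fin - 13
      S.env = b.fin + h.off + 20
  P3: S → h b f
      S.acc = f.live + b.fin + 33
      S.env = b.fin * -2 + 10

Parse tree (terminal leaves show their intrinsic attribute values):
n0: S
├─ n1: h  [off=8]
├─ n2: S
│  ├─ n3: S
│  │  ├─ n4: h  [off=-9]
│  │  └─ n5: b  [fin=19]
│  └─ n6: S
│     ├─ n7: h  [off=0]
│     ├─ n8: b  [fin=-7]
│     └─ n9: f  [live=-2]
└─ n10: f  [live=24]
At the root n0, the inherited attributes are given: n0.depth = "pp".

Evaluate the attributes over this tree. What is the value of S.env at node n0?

1. n0.depth = "pp"  [given at root]
2. n1.off = 8  [terminal]
3. n2.depth = "kpp"  ["k" ++ S₀.depth]
4. n3.depth = "kppw"  [S₀.depth ++ "w"]
5. n4.off = -9  [terminal]
6. n5.fin = 19  [terminal]
7. n3.acc = 6  [b.fin - 13]
8. n3.env = 30  [b.fin + h.off + 20]
9. n6.depth = "pk"  ["pk"]
10. n7.off = 0  [terminal]
11. n8.fin = -7  [terminal]
12. n9.live = -2  [terminal]
13. n6.acc = 24  [f.live + b.fin + 33]
14. n6.env = 24  [b.fin * -2 + 10]
15. n2.acc = 12  [S₂.acc - 12]
16. n2.env = -8  [S₂.acc * -2 + 40]
17. n10.live = 24  [terminal]
18. n0.acc = 8  [8]
19. n0.env = 17  [S₁.env + 25]

17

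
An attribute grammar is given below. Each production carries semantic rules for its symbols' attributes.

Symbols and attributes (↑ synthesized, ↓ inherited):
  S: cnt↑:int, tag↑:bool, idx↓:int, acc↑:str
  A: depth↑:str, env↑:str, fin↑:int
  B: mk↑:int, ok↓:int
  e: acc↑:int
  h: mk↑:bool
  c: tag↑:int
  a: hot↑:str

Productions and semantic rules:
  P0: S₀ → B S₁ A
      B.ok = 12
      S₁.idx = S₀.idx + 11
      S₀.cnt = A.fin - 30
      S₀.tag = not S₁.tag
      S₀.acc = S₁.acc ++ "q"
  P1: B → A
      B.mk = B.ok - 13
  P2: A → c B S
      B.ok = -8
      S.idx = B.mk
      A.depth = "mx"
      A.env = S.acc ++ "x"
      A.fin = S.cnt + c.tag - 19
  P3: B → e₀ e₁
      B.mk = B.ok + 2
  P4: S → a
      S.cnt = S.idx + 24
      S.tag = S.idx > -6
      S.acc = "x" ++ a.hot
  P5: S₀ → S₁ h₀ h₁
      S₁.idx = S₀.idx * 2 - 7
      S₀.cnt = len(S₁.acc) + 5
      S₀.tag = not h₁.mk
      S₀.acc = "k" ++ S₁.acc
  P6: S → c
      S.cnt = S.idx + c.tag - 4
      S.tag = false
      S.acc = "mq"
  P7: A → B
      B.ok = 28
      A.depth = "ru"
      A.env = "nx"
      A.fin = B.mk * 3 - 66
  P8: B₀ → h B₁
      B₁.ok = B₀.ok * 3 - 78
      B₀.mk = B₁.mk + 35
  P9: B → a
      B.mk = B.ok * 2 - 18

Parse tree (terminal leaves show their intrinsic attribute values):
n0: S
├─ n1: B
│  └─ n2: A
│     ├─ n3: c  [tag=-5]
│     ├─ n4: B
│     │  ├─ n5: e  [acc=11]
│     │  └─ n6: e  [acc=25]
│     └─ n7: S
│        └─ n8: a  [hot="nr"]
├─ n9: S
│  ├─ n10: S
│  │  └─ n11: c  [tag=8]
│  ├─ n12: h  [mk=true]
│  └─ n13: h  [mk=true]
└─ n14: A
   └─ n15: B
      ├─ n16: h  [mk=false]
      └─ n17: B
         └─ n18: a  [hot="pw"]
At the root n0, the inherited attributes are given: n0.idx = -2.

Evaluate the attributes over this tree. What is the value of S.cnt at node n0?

1. n0.idx = -2  [given at root]
2. n1.ok = 12  [12]
3. n3.tag = -5  [terminal]
4. n4.ok = -8  [-8]
5. n5.acc = 11  [terminal]
6. n6.acc = 25  [terminal]
7. n4.mk = -6  [B.ok + 2]
8. n7.idx = -6  [B.mk]
9. n8.hot = "nr"  [terminal]
10. n7.cnt = 18  [S.idx + 24]
11. n7.tag = false  [S.idx > -6]
12. n7.acc = "xnr"  ["x" ++ a.hot]
13. n2.depth = "mx"  ["mx"]
14. n2.env = "xnrx"  [S.acc ++ "x"]
15. n2.fin = -6  [S.cnt + c.tag - 19]
16. n1.mk = -1  [B.ok - 13]
17. n9.idx = 9  [S₀.idx + 11]
18. n10.idx = 11  [S₀.idx * 2 - 7]
19. n11.tag = 8  [terminal]
20. n10.cnt = 15  [S.idx + c.tag - 4]
21. n10.tag = false  [false]
22. n10.acc = "mq"  ["mq"]
23. n12.mk = true  [terminal]
24. n13.mk = true  [terminal]
25. n9.cnt = 7  [len(S₁.acc) + 5]
26. n9.tag = false  [not h₁.mk]
27. n9.acc = "kmq"  ["k" ++ S₁.acc]
28. n15.ok = 28  [28]
29. n16.mk = false  [terminal]
30. n17.ok = 6  [B₀.ok * 3 - 78]
31. n18.hot = "pw"  [terminal]
32. n17.mk = -6  [B.ok * 2 - 18]
33. n15.mk = 29  [B₁.mk + 35]
34. n14.depth = "ru"  ["ru"]
35. n14.env = "nx"  ["nx"]
36. n14.fin = 21  [B.mk * 3 - 66]
37. n0.cnt = -9  [A.fin - 30]
38. n0.tag = true  [not S₁.tag]
39. n0.acc = "kmqq"  [S₁.acc ++ "q"]

-9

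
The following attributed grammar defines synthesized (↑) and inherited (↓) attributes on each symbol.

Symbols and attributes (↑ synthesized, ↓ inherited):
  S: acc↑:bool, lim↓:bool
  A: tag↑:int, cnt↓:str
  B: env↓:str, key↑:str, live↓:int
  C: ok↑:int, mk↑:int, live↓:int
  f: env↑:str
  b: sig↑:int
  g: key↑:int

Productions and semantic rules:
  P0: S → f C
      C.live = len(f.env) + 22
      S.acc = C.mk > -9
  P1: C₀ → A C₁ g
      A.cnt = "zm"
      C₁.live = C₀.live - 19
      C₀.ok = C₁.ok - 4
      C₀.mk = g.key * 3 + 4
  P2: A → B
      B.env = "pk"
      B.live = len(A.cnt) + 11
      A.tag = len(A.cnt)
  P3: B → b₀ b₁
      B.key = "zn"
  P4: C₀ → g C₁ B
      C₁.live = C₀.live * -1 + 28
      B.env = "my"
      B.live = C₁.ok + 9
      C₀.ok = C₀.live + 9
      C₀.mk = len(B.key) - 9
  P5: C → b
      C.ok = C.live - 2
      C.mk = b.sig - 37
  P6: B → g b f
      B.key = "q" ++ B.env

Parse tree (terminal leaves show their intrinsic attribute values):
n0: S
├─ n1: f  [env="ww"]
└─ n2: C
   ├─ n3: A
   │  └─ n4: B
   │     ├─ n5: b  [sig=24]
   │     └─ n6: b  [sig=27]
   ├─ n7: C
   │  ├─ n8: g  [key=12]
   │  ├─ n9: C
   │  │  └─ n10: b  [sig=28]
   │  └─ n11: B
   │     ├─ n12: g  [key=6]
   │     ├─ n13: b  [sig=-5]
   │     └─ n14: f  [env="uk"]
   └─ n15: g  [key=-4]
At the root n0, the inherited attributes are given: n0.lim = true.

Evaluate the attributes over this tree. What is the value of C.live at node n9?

23

1. n0.lim = true  [given at root]
2. n1.env = "ww"  [terminal]
3. n2.live = 24  [len(f.env) + 22]
4. n3.cnt = "zm"  ["zm"]
5. n4.env = "pk"  ["pk"]
6. n4.live = 13  [len(A.cnt) + 11]
7. n5.sig = 24  [terminal]
8. n6.sig = 27  [terminal]
9. n4.key = "zn"  ["zn"]
10. n3.tag = 2  [len(A.cnt)]
11. n7.live = 5  [C₀.live - 19]
12. n8.key = 12  [terminal]
13. n9.live = 23  [C₀.live * -1 + 28]
14. n10.sig = 28  [terminal]
15. n9.ok = 21  [C.live - 2]
16. n9.mk = -9  [b.sig - 37]
17. n11.env = "my"  ["my"]
18. n11.live = 30  [C₁.ok + 9]
19. n12.key = 6  [terminal]
20. n13.sig = -5  [terminal]
21. n14.env = "uk"  [terminal]
22. n11.key = "qmy"  ["q" ++ B.env]
23. n7.ok = 14  [C₀.live + 9]
24. n7.mk = -6  [len(B.key) - 9]
25. n15.key = -4  [terminal]
26. n2.ok = 10  [C₁.ok - 4]
27. n2.mk = -8  [g.key * 3 + 4]
28. n0.acc = true  [C.mk > -9]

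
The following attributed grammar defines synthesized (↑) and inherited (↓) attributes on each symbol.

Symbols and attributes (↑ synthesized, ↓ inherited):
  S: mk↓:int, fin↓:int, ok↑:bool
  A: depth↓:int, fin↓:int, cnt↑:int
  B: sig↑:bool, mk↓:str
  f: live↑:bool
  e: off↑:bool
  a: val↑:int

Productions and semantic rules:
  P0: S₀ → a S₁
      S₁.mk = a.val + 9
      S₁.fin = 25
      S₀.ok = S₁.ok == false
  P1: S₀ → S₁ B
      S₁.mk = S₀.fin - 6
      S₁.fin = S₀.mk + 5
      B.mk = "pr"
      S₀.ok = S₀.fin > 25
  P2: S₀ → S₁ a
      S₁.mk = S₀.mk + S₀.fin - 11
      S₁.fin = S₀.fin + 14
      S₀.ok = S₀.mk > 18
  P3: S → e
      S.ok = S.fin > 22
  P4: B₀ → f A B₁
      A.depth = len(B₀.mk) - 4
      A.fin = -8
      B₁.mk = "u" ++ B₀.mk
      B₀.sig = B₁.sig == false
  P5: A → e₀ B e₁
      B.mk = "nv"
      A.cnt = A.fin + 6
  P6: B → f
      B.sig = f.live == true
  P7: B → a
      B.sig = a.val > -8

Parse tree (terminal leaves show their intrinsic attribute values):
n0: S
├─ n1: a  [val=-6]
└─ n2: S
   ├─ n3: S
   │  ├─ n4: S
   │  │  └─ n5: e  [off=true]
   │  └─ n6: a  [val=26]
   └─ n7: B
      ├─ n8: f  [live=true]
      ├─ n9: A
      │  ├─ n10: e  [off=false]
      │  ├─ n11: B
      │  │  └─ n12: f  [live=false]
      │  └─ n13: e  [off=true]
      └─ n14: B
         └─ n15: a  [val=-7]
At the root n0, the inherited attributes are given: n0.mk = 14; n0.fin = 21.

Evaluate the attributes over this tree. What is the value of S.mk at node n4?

16

1. n0.mk = 14  [given at root]
2. n0.fin = 21  [given at root]
3. n1.val = -6  [terminal]
4. n2.mk = 3  [a.val + 9]
5. n2.fin = 25  [25]
6. n3.mk = 19  [S₀.fin - 6]
7. n3.fin = 8  [S₀.mk + 5]
8. n4.mk = 16  [S₀.mk + S₀.fin - 11]
9. n4.fin = 22  [S₀.fin + 14]
10. n5.off = true  [terminal]
11. n4.ok = false  [S.fin > 22]
12. n6.val = 26  [terminal]
13. n3.ok = true  [S₀.mk > 18]
14. n7.mk = "pr"  ["pr"]
15. n8.live = true  [terminal]
16. n9.depth = -2  [len(B₀.mk) - 4]
17. n9.fin = -8  [-8]
18. n10.off = false  [terminal]
19. n11.mk = "nv"  ["nv"]
20. n12.live = false  [terminal]
21. n11.sig = false  [f.live == true]
22. n13.off = true  [terminal]
23. n9.cnt = -2  [A.fin + 6]
24. n14.mk = "upr"  ["u" ++ B₀.mk]
25. n15.val = -7  [terminal]
26. n14.sig = true  [a.val > -8]
27. n7.sig = false  [B₁.sig == false]
28. n2.ok = false  [S₀.fin > 25]
29. n0.ok = true  [S₁.ok == false]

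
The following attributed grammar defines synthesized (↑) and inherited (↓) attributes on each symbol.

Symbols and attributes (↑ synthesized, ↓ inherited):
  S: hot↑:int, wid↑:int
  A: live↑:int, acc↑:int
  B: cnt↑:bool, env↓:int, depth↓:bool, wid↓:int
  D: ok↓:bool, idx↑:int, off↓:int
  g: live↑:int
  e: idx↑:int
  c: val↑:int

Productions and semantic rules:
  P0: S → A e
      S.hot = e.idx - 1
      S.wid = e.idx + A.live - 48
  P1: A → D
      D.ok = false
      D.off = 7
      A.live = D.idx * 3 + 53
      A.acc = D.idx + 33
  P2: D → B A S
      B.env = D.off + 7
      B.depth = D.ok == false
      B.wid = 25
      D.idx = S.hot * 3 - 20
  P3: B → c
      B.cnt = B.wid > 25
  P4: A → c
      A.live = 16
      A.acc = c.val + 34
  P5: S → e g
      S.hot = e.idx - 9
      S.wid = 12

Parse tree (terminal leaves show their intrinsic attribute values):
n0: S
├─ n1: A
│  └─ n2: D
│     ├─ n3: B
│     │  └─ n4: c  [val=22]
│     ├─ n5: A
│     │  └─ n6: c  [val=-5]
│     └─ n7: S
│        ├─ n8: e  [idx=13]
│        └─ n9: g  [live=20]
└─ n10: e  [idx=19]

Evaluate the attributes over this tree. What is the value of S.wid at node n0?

1. n2.ok = false  [false]
2. n2.off = 7  [7]
3. n3.env = 14  [D.off + 7]
4. n3.depth = true  [D.ok == false]
5. n3.wid = 25  [25]
6. n4.val = 22  [terminal]
7. n3.cnt = false  [B.wid > 25]
8. n6.val = -5  [terminal]
9. n5.live = 16  [16]
10. n5.acc = 29  [c.val + 34]
11. n8.idx = 13  [terminal]
12. n9.live = 20  [terminal]
13. n7.hot = 4  [e.idx - 9]
14. n7.wid = 12  [12]
15. n2.idx = -8  [S.hot * 3 - 20]
16. n1.live = 29  [D.idx * 3 + 53]
17. n1.acc = 25  [D.idx + 33]
18. n10.idx = 19  [terminal]
19. n0.hot = 18  [e.idx - 1]
20. n0.wid = 0  [e.idx + A.live - 48]

0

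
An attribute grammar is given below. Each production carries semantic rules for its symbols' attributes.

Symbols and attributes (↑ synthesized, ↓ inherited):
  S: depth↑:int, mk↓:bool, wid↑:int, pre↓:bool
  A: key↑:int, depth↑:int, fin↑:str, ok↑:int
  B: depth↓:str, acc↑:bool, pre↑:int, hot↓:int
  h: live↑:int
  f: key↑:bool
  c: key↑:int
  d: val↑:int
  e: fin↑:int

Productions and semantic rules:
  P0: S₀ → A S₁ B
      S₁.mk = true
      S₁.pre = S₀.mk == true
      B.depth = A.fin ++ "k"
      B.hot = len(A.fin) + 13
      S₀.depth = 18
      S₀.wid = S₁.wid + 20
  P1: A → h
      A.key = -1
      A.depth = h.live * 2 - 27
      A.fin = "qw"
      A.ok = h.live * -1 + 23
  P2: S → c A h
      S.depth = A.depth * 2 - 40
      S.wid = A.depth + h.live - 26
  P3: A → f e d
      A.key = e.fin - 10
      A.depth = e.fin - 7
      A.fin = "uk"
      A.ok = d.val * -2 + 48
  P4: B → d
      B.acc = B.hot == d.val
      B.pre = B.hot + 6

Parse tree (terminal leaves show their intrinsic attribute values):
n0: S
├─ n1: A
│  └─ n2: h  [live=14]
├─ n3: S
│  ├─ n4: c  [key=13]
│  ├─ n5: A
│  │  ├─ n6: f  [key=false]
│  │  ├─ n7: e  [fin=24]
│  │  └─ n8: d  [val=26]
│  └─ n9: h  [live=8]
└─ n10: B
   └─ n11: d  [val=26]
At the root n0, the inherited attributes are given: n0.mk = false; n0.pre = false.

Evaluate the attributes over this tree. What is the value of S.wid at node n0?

1. n0.mk = false  [given at root]
2. n0.pre = false  [given at root]
3. n2.live = 14  [terminal]
4. n1.key = -1  [-1]
5. n1.depth = 1  [h.live * 2 - 27]
6. n1.fin = "qw"  ["qw"]
7. n1.ok = 9  [h.live * -1 + 23]
8. n3.mk = true  [true]
9. n3.pre = false  [S₀.mk == true]
10. n4.key = 13  [terminal]
11. n6.key = false  [terminal]
12. n7.fin = 24  [terminal]
13. n8.val = 26  [terminal]
14. n5.key = 14  [e.fin - 10]
15. n5.depth = 17  [e.fin - 7]
16. n5.fin = "uk"  ["uk"]
17. n5.ok = -4  [d.val * -2 + 48]
18. n9.live = 8  [terminal]
19. n3.depth = -6  [A.depth * 2 - 40]
20. n3.wid = -1  [A.depth + h.live - 26]
21. n10.depth = "qwk"  [A.fin ++ "k"]
22. n10.hot = 15  [len(A.fin) + 13]
23. n11.val = 26  [terminal]
24. n10.acc = false  [B.hot == d.val]
25. n10.pre = 21  [B.hot + 6]
26. n0.depth = 18  [18]
27. n0.wid = 19  [S₁.wid + 20]

19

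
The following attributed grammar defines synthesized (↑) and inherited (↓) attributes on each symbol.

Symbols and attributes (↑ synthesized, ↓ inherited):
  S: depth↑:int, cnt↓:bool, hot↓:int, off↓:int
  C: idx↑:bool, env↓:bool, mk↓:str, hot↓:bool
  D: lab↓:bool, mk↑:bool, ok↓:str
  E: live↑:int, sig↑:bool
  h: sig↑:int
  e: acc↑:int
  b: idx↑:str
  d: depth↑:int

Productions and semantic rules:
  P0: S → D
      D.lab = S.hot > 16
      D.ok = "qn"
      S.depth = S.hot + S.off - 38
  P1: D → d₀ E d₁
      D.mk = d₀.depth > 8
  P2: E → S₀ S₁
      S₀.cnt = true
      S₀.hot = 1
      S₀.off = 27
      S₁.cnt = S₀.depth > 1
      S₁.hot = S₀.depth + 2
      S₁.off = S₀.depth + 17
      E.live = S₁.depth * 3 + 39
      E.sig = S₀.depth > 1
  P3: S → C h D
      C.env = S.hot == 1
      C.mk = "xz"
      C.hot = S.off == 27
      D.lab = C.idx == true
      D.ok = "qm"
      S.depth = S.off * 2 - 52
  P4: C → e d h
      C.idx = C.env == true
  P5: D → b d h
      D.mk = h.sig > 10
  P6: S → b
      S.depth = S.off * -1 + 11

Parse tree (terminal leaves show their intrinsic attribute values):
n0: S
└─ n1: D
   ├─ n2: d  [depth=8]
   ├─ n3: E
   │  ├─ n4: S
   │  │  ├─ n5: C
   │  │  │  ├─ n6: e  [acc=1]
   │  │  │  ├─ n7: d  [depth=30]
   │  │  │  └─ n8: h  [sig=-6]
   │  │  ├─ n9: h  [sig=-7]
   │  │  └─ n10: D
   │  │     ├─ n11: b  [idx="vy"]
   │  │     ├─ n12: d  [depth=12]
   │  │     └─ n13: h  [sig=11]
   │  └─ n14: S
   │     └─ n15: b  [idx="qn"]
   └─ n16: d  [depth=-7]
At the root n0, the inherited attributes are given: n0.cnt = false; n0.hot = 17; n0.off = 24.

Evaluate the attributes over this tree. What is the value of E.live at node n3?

1. n0.cnt = false  [given at root]
2. n0.hot = 17  [given at root]
3. n0.off = 24  [given at root]
4. n1.lab = true  [S.hot > 16]
5. n1.ok = "qn"  ["qn"]
6. n2.depth = 8  [terminal]
7. n4.cnt = true  [true]
8. n4.hot = 1  [1]
9. n4.off = 27  [27]
10. n5.env = true  [S.hot == 1]
11. n5.mk = "xz"  ["xz"]
12. n5.hot = true  [S.off == 27]
13. n6.acc = 1  [terminal]
14. n7.depth = 30  [terminal]
15. n8.sig = -6  [terminal]
16. n5.idx = true  [C.env == true]
17. n9.sig = -7  [terminal]
18. n10.lab = true  [C.idx == true]
19. n10.ok = "qm"  ["qm"]
20. n11.idx = "vy"  [terminal]
21. n12.depth = 12  [terminal]
22. n13.sig = 11  [terminal]
23. n10.mk = true  [h.sig > 10]
24. n4.depth = 2  [S.off * 2 - 52]
25. n14.cnt = true  [S₀.depth > 1]
26. n14.hot = 4  [S₀.depth + 2]
27. n14.off = 19  [S₀.depth + 17]
28. n15.idx = "qn"  [terminal]
29. n14.depth = -8  [S.off * -1 + 11]
30. n3.live = 15  [S₁.depth * 3 + 39]
31. n3.sig = true  [S₀.depth > 1]
32. n16.depth = -7  [terminal]
33. n1.mk = false  [d₀.depth > 8]
34. n0.depth = 3  [S.hot + S.off - 38]

15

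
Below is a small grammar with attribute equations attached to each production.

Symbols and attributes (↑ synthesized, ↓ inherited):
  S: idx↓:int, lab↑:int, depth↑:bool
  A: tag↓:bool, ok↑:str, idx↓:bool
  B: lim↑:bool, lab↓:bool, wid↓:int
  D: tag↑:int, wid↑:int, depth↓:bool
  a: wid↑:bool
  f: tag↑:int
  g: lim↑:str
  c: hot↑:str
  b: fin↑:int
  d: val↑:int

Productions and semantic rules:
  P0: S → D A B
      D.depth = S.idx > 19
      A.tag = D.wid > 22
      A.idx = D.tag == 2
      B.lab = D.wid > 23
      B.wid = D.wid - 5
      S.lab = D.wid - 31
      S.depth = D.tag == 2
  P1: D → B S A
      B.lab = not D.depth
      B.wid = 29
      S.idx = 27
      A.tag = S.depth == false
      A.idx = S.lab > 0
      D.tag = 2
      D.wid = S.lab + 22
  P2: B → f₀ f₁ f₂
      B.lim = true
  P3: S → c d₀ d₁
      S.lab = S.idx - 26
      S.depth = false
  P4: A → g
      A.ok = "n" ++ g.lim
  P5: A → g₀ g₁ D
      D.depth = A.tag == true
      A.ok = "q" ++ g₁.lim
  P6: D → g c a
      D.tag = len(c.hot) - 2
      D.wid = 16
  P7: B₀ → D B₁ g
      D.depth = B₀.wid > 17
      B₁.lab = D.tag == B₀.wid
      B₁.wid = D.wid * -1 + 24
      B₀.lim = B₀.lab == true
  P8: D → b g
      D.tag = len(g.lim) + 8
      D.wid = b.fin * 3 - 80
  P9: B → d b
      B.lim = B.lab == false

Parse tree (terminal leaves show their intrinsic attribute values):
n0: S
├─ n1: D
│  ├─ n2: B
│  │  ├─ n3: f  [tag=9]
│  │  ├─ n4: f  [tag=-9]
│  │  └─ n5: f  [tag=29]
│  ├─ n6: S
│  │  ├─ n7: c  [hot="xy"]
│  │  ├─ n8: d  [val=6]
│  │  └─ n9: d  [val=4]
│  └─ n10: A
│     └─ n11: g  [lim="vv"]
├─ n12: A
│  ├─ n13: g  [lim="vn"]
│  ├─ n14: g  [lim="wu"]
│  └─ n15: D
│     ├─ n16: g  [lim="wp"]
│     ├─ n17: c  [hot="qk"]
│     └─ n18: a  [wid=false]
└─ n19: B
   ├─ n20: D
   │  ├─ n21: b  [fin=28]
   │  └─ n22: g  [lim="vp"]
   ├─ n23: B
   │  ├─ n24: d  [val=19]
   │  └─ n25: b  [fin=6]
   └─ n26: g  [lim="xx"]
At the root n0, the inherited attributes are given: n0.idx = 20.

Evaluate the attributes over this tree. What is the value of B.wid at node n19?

1. n0.idx = 20  [given at root]
2. n1.depth = true  [S.idx > 19]
3. n2.lab = false  [not D.depth]
4. n2.wid = 29  [29]
5. n3.tag = 9  [terminal]
6. n4.tag = -9  [terminal]
7. n5.tag = 29  [terminal]
8. n2.lim = true  [true]
9. n6.idx = 27  [27]
10. n7.hot = "xy"  [terminal]
11. n8.val = 6  [terminal]
12. n9.val = 4  [terminal]
13. n6.lab = 1  [S.idx - 26]
14. n6.depth = false  [false]
15. n10.tag = true  [S.depth == false]
16. n10.idx = true  [S.lab > 0]
17. n11.lim = "vv"  [terminal]
18. n10.ok = "nvv"  ["n" ++ g.lim]
19. n1.tag = 2  [2]
20. n1.wid = 23  [S.lab + 22]
21. n12.tag = true  [D.wid > 22]
22. n12.idx = true  [D.tag == 2]
23. n13.lim = "vn"  [terminal]
24. n14.lim = "wu"  [terminal]
25. n15.depth = true  [A.tag == true]
26. n16.lim = "wp"  [terminal]
27. n17.hot = "qk"  [terminal]
28. n18.wid = false  [terminal]
29. n15.tag = 0  [len(c.hot) - 2]
30. n15.wid = 16  [16]
31. n12.ok = "qwu"  ["q" ++ g₁.lim]
32. n19.lab = false  [D.wid > 23]
33. n19.wid = 18  [D.wid - 5]
34. n20.depth = true  [B₀.wid > 17]
35. n21.fin = 28  [terminal]
36. n22.lim = "vp"  [terminal]
37. n20.tag = 10  [len(g.lim) + 8]
38. n20.wid = 4  [b.fin * 3 - 80]
39. n23.lab = false  [D.tag == B₀.wid]
40. n23.wid = 20  [D.wid * -1 + 24]
41. n24.val = 19  [terminal]
42. n25.fin = 6  [terminal]
43. n23.lim = true  [B.lab == false]
44. n26.lim = "xx"  [terminal]
45. n19.lim = false  [B₀.lab == true]
46. n0.lab = -8  [D.wid - 31]
47. n0.depth = true  [D.tag == 2]

18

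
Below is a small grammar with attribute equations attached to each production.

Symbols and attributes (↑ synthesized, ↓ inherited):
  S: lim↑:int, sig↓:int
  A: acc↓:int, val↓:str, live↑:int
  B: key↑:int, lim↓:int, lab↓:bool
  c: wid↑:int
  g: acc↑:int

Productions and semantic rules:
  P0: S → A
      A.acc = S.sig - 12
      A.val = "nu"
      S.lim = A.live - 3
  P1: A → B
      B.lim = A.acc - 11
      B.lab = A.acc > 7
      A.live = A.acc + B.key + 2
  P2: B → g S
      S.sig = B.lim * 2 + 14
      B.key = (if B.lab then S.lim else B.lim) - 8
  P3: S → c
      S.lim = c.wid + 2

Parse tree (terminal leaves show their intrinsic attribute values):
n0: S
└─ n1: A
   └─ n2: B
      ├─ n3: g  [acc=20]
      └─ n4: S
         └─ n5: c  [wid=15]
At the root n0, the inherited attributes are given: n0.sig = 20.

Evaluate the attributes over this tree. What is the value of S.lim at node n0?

16

1. n0.sig = 20  [given at root]
2. n1.acc = 8  [S.sig - 12]
3. n1.val = "nu"  ["nu"]
4. n2.lim = -3  [A.acc - 11]
5. n2.lab = true  [A.acc > 7]
6. n3.acc = 20  [terminal]
7. n4.sig = 8  [B.lim * 2 + 14]
8. n5.wid = 15  [terminal]
9. n4.lim = 17  [c.wid + 2]
10. n2.key = 9  [(if B.lab then S.lim else B.lim) - 8]
11. n1.live = 19  [A.acc + B.key + 2]
12. n0.lim = 16  [A.live - 3]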